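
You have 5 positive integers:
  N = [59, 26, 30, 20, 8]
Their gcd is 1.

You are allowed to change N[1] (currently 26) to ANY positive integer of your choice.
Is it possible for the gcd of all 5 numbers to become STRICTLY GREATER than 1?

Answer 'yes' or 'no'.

Answer: no

Derivation:
Current gcd = 1
gcd of all OTHER numbers (without N[1]=26): gcd([59, 30, 20, 8]) = 1
The new gcd after any change is gcd(1, new_value).
This can be at most 1.
Since 1 = old gcd 1, the gcd can only stay the same or decrease.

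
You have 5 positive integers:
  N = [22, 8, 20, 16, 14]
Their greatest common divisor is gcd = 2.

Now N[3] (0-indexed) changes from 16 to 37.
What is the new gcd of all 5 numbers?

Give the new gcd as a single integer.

Numbers: [22, 8, 20, 16, 14], gcd = 2
Change: index 3, 16 -> 37
gcd of the OTHER numbers (without index 3): gcd([22, 8, 20, 14]) = 2
New gcd = gcd(g_others, new_val) = gcd(2, 37) = 1

Answer: 1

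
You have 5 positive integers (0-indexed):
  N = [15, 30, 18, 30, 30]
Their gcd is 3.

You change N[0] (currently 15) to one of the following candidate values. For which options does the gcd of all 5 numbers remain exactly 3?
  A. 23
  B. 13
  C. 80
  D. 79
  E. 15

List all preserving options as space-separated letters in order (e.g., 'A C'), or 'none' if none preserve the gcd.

Answer: E

Derivation:
Old gcd = 3; gcd of others (without N[0]) = 6
New gcd for candidate v: gcd(6, v). Preserves old gcd iff gcd(6, v) = 3.
  Option A: v=23, gcd(6,23)=1 -> changes
  Option B: v=13, gcd(6,13)=1 -> changes
  Option C: v=80, gcd(6,80)=2 -> changes
  Option D: v=79, gcd(6,79)=1 -> changes
  Option E: v=15, gcd(6,15)=3 -> preserves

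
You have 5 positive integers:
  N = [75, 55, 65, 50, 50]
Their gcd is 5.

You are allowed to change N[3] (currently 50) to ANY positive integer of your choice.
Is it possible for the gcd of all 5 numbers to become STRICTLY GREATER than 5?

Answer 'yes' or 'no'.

Current gcd = 5
gcd of all OTHER numbers (without N[3]=50): gcd([75, 55, 65, 50]) = 5
The new gcd after any change is gcd(5, new_value).
This can be at most 5.
Since 5 = old gcd 5, the gcd can only stay the same or decrease.

Answer: no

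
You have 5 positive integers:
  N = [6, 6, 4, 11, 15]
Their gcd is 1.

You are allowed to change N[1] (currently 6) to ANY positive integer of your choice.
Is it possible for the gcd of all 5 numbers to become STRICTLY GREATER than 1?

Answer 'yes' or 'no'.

Current gcd = 1
gcd of all OTHER numbers (without N[1]=6): gcd([6, 4, 11, 15]) = 1
The new gcd after any change is gcd(1, new_value).
This can be at most 1.
Since 1 = old gcd 1, the gcd can only stay the same or decrease.

Answer: no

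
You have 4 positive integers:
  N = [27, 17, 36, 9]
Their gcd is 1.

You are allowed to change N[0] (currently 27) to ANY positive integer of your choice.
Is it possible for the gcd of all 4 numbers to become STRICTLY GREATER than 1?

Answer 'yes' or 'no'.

Answer: no

Derivation:
Current gcd = 1
gcd of all OTHER numbers (without N[0]=27): gcd([17, 36, 9]) = 1
The new gcd after any change is gcd(1, new_value).
This can be at most 1.
Since 1 = old gcd 1, the gcd can only stay the same or decrease.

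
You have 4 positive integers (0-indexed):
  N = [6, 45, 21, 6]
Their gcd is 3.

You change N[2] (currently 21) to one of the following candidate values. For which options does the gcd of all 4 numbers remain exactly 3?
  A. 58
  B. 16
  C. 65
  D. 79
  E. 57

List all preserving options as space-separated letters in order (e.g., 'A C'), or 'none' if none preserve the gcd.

Old gcd = 3; gcd of others (without N[2]) = 3
New gcd for candidate v: gcd(3, v). Preserves old gcd iff gcd(3, v) = 3.
  Option A: v=58, gcd(3,58)=1 -> changes
  Option B: v=16, gcd(3,16)=1 -> changes
  Option C: v=65, gcd(3,65)=1 -> changes
  Option D: v=79, gcd(3,79)=1 -> changes
  Option E: v=57, gcd(3,57)=3 -> preserves

Answer: E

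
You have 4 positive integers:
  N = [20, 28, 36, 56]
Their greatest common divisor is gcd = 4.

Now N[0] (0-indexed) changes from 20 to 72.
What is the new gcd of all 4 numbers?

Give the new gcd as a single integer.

Numbers: [20, 28, 36, 56], gcd = 4
Change: index 0, 20 -> 72
gcd of the OTHER numbers (without index 0): gcd([28, 36, 56]) = 4
New gcd = gcd(g_others, new_val) = gcd(4, 72) = 4

Answer: 4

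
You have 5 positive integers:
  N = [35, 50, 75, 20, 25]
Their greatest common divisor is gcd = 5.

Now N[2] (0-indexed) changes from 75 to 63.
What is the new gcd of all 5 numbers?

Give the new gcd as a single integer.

Answer: 1

Derivation:
Numbers: [35, 50, 75, 20, 25], gcd = 5
Change: index 2, 75 -> 63
gcd of the OTHER numbers (without index 2): gcd([35, 50, 20, 25]) = 5
New gcd = gcd(g_others, new_val) = gcd(5, 63) = 1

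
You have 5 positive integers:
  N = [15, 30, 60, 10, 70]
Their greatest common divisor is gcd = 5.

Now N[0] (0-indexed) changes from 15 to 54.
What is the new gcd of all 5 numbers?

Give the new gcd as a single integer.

Numbers: [15, 30, 60, 10, 70], gcd = 5
Change: index 0, 15 -> 54
gcd of the OTHER numbers (without index 0): gcd([30, 60, 10, 70]) = 10
New gcd = gcd(g_others, new_val) = gcd(10, 54) = 2

Answer: 2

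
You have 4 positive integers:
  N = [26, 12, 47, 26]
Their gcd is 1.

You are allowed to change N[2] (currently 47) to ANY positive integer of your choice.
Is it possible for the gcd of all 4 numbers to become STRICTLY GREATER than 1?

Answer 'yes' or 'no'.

Current gcd = 1
gcd of all OTHER numbers (without N[2]=47): gcd([26, 12, 26]) = 2
The new gcd after any change is gcd(2, new_value).
This can be at most 2.
Since 2 > old gcd 1, the gcd CAN increase (e.g., set N[2] = 2).

Answer: yes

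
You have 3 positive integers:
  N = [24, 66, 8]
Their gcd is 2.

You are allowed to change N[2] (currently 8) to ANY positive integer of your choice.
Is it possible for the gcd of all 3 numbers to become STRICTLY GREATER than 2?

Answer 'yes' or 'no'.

Current gcd = 2
gcd of all OTHER numbers (without N[2]=8): gcd([24, 66]) = 6
The new gcd after any change is gcd(6, new_value).
This can be at most 6.
Since 6 > old gcd 2, the gcd CAN increase (e.g., set N[2] = 6).

Answer: yes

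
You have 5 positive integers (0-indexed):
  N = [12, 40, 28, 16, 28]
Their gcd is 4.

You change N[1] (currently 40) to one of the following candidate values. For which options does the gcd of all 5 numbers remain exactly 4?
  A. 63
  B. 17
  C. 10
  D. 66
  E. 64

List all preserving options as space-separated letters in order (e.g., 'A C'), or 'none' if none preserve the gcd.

Old gcd = 4; gcd of others (without N[1]) = 4
New gcd for candidate v: gcd(4, v). Preserves old gcd iff gcd(4, v) = 4.
  Option A: v=63, gcd(4,63)=1 -> changes
  Option B: v=17, gcd(4,17)=1 -> changes
  Option C: v=10, gcd(4,10)=2 -> changes
  Option D: v=66, gcd(4,66)=2 -> changes
  Option E: v=64, gcd(4,64)=4 -> preserves

Answer: E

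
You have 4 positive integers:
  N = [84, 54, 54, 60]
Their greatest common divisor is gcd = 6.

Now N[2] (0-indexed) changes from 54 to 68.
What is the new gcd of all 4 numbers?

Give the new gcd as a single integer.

Numbers: [84, 54, 54, 60], gcd = 6
Change: index 2, 54 -> 68
gcd of the OTHER numbers (without index 2): gcd([84, 54, 60]) = 6
New gcd = gcd(g_others, new_val) = gcd(6, 68) = 2

Answer: 2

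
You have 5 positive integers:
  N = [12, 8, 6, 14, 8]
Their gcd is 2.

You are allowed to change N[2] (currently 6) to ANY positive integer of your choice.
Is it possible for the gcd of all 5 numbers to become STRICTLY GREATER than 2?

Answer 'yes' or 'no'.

Current gcd = 2
gcd of all OTHER numbers (without N[2]=6): gcd([12, 8, 14, 8]) = 2
The new gcd after any change is gcd(2, new_value).
This can be at most 2.
Since 2 = old gcd 2, the gcd can only stay the same or decrease.

Answer: no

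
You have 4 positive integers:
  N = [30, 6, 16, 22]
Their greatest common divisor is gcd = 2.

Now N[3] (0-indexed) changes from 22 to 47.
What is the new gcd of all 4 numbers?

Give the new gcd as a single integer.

Answer: 1

Derivation:
Numbers: [30, 6, 16, 22], gcd = 2
Change: index 3, 22 -> 47
gcd of the OTHER numbers (without index 3): gcd([30, 6, 16]) = 2
New gcd = gcd(g_others, new_val) = gcd(2, 47) = 1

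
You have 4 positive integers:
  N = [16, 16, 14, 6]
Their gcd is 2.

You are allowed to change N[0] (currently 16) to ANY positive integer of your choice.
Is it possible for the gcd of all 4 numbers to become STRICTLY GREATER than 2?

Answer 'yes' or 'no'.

Answer: no

Derivation:
Current gcd = 2
gcd of all OTHER numbers (without N[0]=16): gcd([16, 14, 6]) = 2
The new gcd after any change is gcd(2, new_value).
This can be at most 2.
Since 2 = old gcd 2, the gcd can only stay the same or decrease.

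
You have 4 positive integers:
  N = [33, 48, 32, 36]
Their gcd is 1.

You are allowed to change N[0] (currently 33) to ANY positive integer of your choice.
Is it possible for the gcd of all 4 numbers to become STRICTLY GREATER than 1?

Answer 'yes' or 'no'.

Current gcd = 1
gcd of all OTHER numbers (without N[0]=33): gcd([48, 32, 36]) = 4
The new gcd after any change is gcd(4, new_value).
This can be at most 4.
Since 4 > old gcd 1, the gcd CAN increase (e.g., set N[0] = 4).

Answer: yes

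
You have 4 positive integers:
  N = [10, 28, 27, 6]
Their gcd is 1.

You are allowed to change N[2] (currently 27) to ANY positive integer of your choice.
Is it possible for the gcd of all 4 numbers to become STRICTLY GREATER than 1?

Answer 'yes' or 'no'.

Answer: yes

Derivation:
Current gcd = 1
gcd of all OTHER numbers (without N[2]=27): gcd([10, 28, 6]) = 2
The new gcd after any change is gcd(2, new_value).
This can be at most 2.
Since 2 > old gcd 1, the gcd CAN increase (e.g., set N[2] = 2).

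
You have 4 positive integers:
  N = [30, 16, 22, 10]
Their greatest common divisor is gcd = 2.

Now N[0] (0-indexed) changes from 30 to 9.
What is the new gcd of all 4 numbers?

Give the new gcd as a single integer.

Answer: 1

Derivation:
Numbers: [30, 16, 22, 10], gcd = 2
Change: index 0, 30 -> 9
gcd of the OTHER numbers (without index 0): gcd([16, 22, 10]) = 2
New gcd = gcd(g_others, new_val) = gcd(2, 9) = 1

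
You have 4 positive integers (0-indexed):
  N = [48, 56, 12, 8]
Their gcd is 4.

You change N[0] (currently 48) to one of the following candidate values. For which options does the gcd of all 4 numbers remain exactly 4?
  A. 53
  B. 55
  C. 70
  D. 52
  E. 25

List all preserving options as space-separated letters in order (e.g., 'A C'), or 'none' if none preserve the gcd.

Old gcd = 4; gcd of others (without N[0]) = 4
New gcd for candidate v: gcd(4, v). Preserves old gcd iff gcd(4, v) = 4.
  Option A: v=53, gcd(4,53)=1 -> changes
  Option B: v=55, gcd(4,55)=1 -> changes
  Option C: v=70, gcd(4,70)=2 -> changes
  Option D: v=52, gcd(4,52)=4 -> preserves
  Option E: v=25, gcd(4,25)=1 -> changes

Answer: D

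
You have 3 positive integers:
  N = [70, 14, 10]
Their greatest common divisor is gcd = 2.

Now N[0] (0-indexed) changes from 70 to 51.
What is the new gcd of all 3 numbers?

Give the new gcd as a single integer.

Answer: 1

Derivation:
Numbers: [70, 14, 10], gcd = 2
Change: index 0, 70 -> 51
gcd of the OTHER numbers (without index 0): gcd([14, 10]) = 2
New gcd = gcd(g_others, new_val) = gcd(2, 51) = 1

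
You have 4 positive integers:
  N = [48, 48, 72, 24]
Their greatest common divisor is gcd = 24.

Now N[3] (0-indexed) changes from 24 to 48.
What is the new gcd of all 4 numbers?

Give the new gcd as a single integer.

Numbers: [48, 48, 72, 24], gcd = 24
Change: index 3, 24 -> 48
gcd of the OTHER numbers (without index 3): gcd([48, 48, 72]) = 24
New gcd = gcd(g_others, new_val) = gcd(24, 48) = 24

Answer: 24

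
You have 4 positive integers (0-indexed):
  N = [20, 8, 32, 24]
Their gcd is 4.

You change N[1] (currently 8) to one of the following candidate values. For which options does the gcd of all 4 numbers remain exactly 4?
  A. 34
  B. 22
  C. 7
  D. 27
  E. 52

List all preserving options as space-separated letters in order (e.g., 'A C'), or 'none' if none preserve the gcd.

Old gcd = 4; gcd of others (without N[1]) = 4
New gcd for candidate v: gcd(4, v). Preserves old gcd iff gcd(4, v) = 4.
  Option A: v=34, gcd(4,34)=2 -> changes
  Option B: v=22, gcd(4,22)=2 -> changes
  Option C: v=7, gcd(4,7)=1 -> changes
  Option D: v=27, gcd(4,27)=1 -> changes
  Option E: v=52, gcd(4,52)=4 -> preserves

Answer: E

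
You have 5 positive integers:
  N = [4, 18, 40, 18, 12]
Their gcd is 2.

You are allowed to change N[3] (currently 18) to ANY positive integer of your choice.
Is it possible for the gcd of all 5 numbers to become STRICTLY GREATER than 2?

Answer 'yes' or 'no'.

Answer: no

Derivation:
Current gcd = 2
gcd of all OTHER numbers (without N[3]=18): gcd([4, 18, 40, 12]) = 2
The new gcd after any change is gcd(2, new_value).
This can be at most 2.
Since 2 = old gcd 2, the gcd can only stay the same or decrease.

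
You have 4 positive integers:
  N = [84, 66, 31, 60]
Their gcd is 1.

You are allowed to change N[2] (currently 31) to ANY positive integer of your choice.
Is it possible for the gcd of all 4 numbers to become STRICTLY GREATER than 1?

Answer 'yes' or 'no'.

Answer: yes

Derivation:
Current gcd = 1
gcd of all OTHER numbers (without N[2]=31): gcd([84, 66, 60]) = 6
The new gcd after any change is gcd(6, new_value).
This can be at most 6.
Since 6 > old gcd 1, the gcd CAN increase (e.g., set N[2] = 6).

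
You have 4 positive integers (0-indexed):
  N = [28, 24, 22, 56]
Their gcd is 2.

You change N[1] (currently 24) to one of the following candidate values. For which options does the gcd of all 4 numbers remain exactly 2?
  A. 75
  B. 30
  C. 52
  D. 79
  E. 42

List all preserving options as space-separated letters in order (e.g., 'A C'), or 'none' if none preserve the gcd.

Answer: B C E

Derivation:
Old gcd = 2; gcd of others (without N[1]) = 2
New gcd for candidate v: gcd(2, v). Preserves old gcd iff gcd(2, v) = 2.
  Option A: v=75, gcd(2,75)=1 -> changes
  Option B: v=30, gcd(2,30)=2 -> preserves
  Option C: v=52, gcd(2,52)=2 -> preserves
  Option D: v=79, gcd(2,79)=1 -> changes
  Option E: v=42, gcd(2,42)=2 -> preserves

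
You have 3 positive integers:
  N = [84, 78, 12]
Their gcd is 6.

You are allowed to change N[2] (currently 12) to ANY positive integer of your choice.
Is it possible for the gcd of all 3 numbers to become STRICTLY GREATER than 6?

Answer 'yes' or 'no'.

Current gcd = 6
gcd of all OTHER numbers (without N[2]=12): gcd([84, 78]) = 6
The new gcd after any change is gcd(6, new_value).
This can be at most 6.
Since 6 = old gcd 6, the gcd can only stay the same or decrease.

Answer: no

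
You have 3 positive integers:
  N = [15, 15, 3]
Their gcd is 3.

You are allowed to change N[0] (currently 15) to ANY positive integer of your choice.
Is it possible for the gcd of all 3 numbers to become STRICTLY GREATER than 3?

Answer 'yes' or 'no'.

Current gcd = 3
gcd of all OTHER numbers (without N[0]=15): gcd([15, 3]) = 3
The new gcd after any change is gcd(3, new_value).
This can be at most 3.
Since 3 = old gcd 3, the gcd can only stay the same or decrease.

Answer: no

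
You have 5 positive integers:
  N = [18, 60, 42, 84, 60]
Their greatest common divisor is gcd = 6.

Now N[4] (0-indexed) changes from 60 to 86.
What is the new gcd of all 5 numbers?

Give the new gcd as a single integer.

Numbers: [18, 60, 42, 84, 60], gcd = 6
Change: index 4, 60 -> 86
gcd of the OTHER numbers (without index 4): gcd([18, 60, 42, 84]) = 6
New gcd = gcd(g_others, new_val) = gcd(6, 86) = 2

Answer: 2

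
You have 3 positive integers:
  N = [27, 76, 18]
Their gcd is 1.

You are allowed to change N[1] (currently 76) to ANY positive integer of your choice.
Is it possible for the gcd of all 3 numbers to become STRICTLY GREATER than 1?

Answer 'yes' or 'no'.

Answer: yes

Derivation:
Current gcd = 1
gcd of all OTHER numbers (without N[1]=76): gcd([27, 18]) = 9
The new gcd after any change is gcd(9, new_value).
This can be at most 9.
Since 9 > old gcd 1, the gcd CAN increase (e.g., set N[1] = 9).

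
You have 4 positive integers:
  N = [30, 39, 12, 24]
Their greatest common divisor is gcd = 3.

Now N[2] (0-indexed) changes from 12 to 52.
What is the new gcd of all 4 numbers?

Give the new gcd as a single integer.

Answer: 1

Derivation:
Numbers: [30, 39, 12, 24], gcd = 3
Change: index 2, 12 -> 52
gcd of the OTHER numbers (without index 2): gcd([30, 39, 24]) = 3
New gcd = gcd(g_others, new_val) = gcd(3, 52) = 1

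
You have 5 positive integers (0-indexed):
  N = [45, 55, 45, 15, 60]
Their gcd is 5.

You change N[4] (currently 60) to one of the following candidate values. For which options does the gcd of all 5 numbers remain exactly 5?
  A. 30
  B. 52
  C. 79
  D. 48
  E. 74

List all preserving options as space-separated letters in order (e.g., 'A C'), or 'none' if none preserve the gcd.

Answer: A

Derivation:
Old gcd = 5; gcd of others (without N[4]) = 5
New gcd for candidate v: gcd(5, v). Preserves old gcd iff gcd(5, v) = 5.
  Option A: v=30, gcd(5,30)=5 -> preserves
  Option B: v=52, gcd(5,52)=1 -> changes
  Option C: v=79, gcd(5,79)=1 -> changes
  Option D: v=48, gcd(5,48)=1 -> changes
  Option E: v=74, gcd(5,74)=1 -> changes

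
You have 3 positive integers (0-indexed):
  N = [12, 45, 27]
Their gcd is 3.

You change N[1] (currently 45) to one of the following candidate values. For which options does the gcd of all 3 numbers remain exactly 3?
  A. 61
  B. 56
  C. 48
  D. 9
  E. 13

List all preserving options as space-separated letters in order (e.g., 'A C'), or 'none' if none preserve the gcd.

Answer: C D

Derivation:
Old gcd = 3; gcd of others (without N[1]) = 3
New gcd for candidate v: gcd(3, v). Preserves old gcd iff gcd(3, v) = 3.
  Option A: v=61, gcd(3,61)=1 -> changes
  Option B: v=56, gcd(3,56)=1 -> changes
  Option C: v=48, gcd(3,48)=3 -> preserves
  Option D: v=9, gcd(3,9)=3 -> preserves
  Option E: v=13, gcd(3,13)=1 -> changes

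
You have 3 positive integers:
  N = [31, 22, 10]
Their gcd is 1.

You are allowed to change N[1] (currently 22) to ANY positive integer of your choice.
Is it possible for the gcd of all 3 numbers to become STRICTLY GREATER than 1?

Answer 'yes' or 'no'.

Answer: no

Derivation:
Current gcd = 1
gcd of all OTHER numbers (without N[1]=22): gcd([31, 10]) = 1
The new gcd after any change is gcd(1, new_value).
This can be at most 1.
Since 1 = old gcd 1, the gcd can only stay the same or decrease.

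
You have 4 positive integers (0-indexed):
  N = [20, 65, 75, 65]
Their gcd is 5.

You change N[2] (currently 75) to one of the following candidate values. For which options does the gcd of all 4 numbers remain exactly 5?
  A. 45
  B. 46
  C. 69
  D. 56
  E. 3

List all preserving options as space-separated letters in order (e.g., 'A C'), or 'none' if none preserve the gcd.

Answer: A

Derivation:
Old gcd = 5; gcd of others (without N[2]) = 5
New gcd for candidate v: gcd(5, v). Preserves old gcd iff gcd(5, v) = 5.
  Option A: v=45, gcd(5,45)=5 -> preserves
  Option B: v=46, gcd(5,46)=1 -> changes
  Option C: v=69, gcd(5,69)=1 -> changes
  Option D: v=56, gcd(5,56)=1 -> changes
  Option E: v=3, gcd(5,3)=1 -> changes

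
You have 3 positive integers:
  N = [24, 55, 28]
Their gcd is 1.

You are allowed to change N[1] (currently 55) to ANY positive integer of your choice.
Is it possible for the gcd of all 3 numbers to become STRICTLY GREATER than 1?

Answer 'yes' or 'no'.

Answer: yes

Derivation:
Current gcd = 1
gcd of all OTHER numbers (without N[1]=55): gcd([24, 28]) = 4
The new gcd after any change is gcd(4, new_value).
This can be at most 4.
Since 4 > old gcd 1, the gcd CAN increase (e.g., set N[1] = 4).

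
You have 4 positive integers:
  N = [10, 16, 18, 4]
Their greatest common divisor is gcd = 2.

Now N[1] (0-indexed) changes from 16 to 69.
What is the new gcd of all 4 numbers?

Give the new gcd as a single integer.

Answer: 1

Derivation:
Numbers: [10, 16, 18, 4], gcd = 2
Change: index 1, 16 -> 69
gcd of the OTHER numbers (without index 1): gcd([10, 18, 4]) = 2
New gcd = gcd(g_others, new_val) = gcd(2, 69) = 1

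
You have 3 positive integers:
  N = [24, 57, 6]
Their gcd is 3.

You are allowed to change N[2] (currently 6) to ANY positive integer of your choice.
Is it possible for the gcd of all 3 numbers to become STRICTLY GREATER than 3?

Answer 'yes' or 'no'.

Answer: no

Derivation:
Current gcd = 3
gcd of all OTHER numbers (without N[2]=6): gcd([24, 57]) = 3
The new gcd after any change is gcd(3, new_value).
This can be at most 3.
Since 3 = old gcd 3, the gcd can only stay the same or decrease.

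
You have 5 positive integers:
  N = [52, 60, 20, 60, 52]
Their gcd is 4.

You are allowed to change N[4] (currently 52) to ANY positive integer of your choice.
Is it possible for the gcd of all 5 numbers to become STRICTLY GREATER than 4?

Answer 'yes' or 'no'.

Current gcd = 4
gcd of all OTHER numbers (without N[4]=52): gcd([52, 60, 20, 60]) = 4
The new gcd after any change is gcd(4, new_value).
This can be at most 4.
Since 4 = old gcd 4, the gcd can only stay the same or decrease.

Answer: no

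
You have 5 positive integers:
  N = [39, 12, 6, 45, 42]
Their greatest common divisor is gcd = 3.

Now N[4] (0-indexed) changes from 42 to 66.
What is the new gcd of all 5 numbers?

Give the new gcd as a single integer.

Numbers: [39, 12, 6, 45, 42], gcd = 3
Change: index 4, 42 -> 66
gcd of the OTHER numbers (without index 4): gcd([39, 12, 6, 45]) = 3
New gcd = gcd(g_others, new_val) = gcd(3, 66) = 3

Answer: 3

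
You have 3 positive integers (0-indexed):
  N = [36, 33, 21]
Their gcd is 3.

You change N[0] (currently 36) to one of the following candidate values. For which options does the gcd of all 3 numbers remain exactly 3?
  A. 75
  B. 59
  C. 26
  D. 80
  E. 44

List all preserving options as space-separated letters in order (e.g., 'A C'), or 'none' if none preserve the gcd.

Answer: A

Derivation:
Old gcd = 3; gcd of others (without N[0]) = 3
New gcd for candidate v: gcd(3, v). Preserves old gcd iff gcd(3, v) = 3.
  Option A: v=75, gcd(3,75)=3 -> preserves
  Option B: v=59, gcd(3,59)=1 -> changes
  Option C: v=26, gcd(3,26)=1 -> changes
  Option D: v=80, gcd(3,80)=1 -> changes
  Option E: v=44, gcd(3,44)=1 -> changes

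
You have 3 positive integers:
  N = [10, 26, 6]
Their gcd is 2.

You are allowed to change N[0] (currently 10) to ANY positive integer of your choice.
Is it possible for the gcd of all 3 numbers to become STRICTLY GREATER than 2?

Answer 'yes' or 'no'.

Current gcd = 2
gcd of all OTHER numbers (without N[0]=10): gcd([26, 6]) = 2
The new gcd after any change is gcd(2, new_value).
This can be at most 2.
Since 2 = old gcd 2, the gcd can only stay the same or decrease.

Answer: no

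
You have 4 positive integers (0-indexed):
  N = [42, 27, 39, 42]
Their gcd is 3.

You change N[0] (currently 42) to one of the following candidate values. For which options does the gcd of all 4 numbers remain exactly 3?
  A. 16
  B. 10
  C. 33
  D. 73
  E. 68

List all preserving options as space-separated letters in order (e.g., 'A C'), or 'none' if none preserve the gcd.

Old gcd = 3; gcd of others (without N[0]) = 3
New gcd for candidate v: gcd(3, v). Preserves old gcd iff gcd(3, v) = 3.
  Option A: v=16, gcd(3,16)=1 -> changes
  Option B: v=10, gcd(3,10)=1 -> changes
  Option C: v=33, gcd(3,33)=3 -> preserves
  Option D: v=73, gcd(3,73)=1 -> changes
  Option E: v=68, gcd(3,68)=1 -> changes

Answer: C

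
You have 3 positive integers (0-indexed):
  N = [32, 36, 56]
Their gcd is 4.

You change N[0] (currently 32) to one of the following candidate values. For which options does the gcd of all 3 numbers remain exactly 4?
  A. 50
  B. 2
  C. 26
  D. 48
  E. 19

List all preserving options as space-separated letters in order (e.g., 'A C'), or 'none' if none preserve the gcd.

Old gcd = 4; gcd of others (without N[0]) = 4
New gcd for candidate v: gcd(4, v). Preserves old gcd iff gcd(4, v) = 4.
  Option A: v=50, gcd(4,50)=2 -> changes
  Option B: v=2, gcd(4,2)=2 -> changes
  Option C: v=26, gcd(4,26)=2 -> changes
  Option D: v=48, gcd(4,48)=4 -> preserves
  Option E: v=19, gcd(4,19)=1 -> changes

Answer: D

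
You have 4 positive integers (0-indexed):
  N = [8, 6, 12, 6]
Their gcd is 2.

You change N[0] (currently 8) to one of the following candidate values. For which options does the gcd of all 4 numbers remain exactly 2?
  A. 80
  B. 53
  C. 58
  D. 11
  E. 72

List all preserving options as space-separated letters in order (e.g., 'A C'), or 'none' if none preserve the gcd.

Answer: A C

Derivation:
Old gcd = 2; gcd of others (without N[0]) = 6
New gcd for candidate v: gcd(6, v). Preserves old gcd iff gcd(6, v) = 2.
  Option A: v=80, gcd(6,80)=2 -> preserves
  Option B: v=53, gcd(6,53)=1 -> changes
  Option C: v=58, gcd(6,58)=2 -> preserves
  Option D: v=11, gcd(6,11)=1 -> changes
  Option E: v=72, gcd(6,72)=6 -> changes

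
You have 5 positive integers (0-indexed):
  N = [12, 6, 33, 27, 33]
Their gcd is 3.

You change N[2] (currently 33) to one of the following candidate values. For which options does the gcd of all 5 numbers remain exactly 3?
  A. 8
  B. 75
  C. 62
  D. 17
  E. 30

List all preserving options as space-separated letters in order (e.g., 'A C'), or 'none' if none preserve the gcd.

Old gcd = 3; gcd of others (without N[2]) = 3
New gcd for candidate v: gcd(3, v). Preserves old gcd iff gcd(3, v) = 3.
  Option A: v=8, gcd(3,8)=1 -> changes
  Option B: v=75, gcd(3,75)=3 -> preserves
  Option C: v=62, gcd(3,62)=1 -> changes
  Option D: v=17, gcd(3,17)=1 -> changes
  Option E: v=30, gcd(3,30)=3 -> preserves

Answer: B E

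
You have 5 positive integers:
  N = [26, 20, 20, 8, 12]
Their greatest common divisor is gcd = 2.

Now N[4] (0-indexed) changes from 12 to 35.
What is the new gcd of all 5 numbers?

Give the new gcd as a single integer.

Numbers: [26, 20, 20, 8, 12], gcd = 2
Change: index 4, 12 -> 35
gcd of the OTHER numbers (without index 4): gcd([26, 20, 20, 8]) = 2
New gcd = gcd(g_others, new_val) = gcd(2, 35) = 1

Answer: 1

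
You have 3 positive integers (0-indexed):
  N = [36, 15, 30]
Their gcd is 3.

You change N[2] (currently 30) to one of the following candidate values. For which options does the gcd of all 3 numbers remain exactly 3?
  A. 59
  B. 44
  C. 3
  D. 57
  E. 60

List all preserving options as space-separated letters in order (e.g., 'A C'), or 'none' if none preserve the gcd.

Old gcd = 3; gcd of others (without N[2]) = 3
New gcd for candidate v: gcd(3, v). Preserves old gcd iff gcd(3, v) = 3.
  Option A: v=59, gcd(3,59)=1 -> changes
  Option B: v=44, gcd(3,44)=1 -> changes
  Option C: v=3, gcd(3,3)=3 -> preserves
  Option D: v=57, gcd(3,57)=3 -> preserves
  Option E: v=60, gcd(3,60)=3 -> preserves

Answer: C D E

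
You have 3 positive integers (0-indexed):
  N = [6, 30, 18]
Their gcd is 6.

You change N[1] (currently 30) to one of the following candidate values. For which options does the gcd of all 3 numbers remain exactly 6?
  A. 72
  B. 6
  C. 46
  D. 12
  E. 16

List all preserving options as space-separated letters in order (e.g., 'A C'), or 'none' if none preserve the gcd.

Old gcd = 6; gcd of others (without N[1]) = 6
New gcd for candidate v: gcd(6, v). Preserves old gcd iff gcd(6, v) = 6.
  Option A: v=72, gcd(6,72)=6 -> preserves
  Option B: v=6, gcd(6,6)=6 -> preserves
  Option C: v=46, gcd(6,46)=2 -> changes
  Option D: v=12, gcd(6,12)=6 -> preserves
  Option E: v=16, gcd(6,16)=2 -> changes

Answer: A B D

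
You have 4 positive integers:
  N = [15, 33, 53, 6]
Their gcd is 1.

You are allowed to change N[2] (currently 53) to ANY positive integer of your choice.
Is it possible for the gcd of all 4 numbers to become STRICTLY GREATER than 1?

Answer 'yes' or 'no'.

Current gcd = 1
gcd of all OTHER numbers (without N[2]=53): gcd([15, 33, 6]) = 3
The new gcd after any change is gcd(3, new_value).
This can be at most 3.
Since 3 > old gcd 1, the gcd CAN increase (e.g., set N[2] = 3).

Answer: yes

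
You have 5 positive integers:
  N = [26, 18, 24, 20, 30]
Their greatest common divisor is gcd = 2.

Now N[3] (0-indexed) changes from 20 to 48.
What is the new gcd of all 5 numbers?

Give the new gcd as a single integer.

Numbers: [26, 18, 24, 20, 30], gcd = 2
Change: index 3, 20 -> 48
gcd of the OTHER numbers (without index 3): gcd([26, 18, 24, 30]) = 2
New gcd = gcd(g_others, new_val) = gcd(2, 48) = 2

Answer: 2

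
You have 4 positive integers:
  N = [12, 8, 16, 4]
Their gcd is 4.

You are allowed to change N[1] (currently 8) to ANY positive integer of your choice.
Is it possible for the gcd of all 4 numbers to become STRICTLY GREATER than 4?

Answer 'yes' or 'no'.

Current gcd = 4
gcd of all OTHER numbers (without N[1]=8): gcd([12, 16, 4]) = 4
The new gcd after any change is gcd(4, new_value).
This can be at most 4.
Since 4 = old gcd 4, the gcd can only stay the same or decrease.

Answer: no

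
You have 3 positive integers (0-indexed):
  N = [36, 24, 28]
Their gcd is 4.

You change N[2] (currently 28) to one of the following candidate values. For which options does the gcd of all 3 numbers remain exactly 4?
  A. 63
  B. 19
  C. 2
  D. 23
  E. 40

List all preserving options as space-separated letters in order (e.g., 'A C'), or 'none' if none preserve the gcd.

Answer: E

Derivation:
Old gcd = 4; gcd of others (without N[2]) = 12
New gcd for candidate v: gcd(12, v). Preserves old gcd iff gcd(12, v) = 4.
  Option A: v=63, gcd(12,63)=3 -> changes
  Option B: v=19, gcd(12,19)=1 -> changes
  Option C: v=2, gcd(12,2)=2 -> changes
  Option D: v=23, gcd(12,23)=1 -> changes
  Option E: v=40, gcd(12,40)=4 -> preserves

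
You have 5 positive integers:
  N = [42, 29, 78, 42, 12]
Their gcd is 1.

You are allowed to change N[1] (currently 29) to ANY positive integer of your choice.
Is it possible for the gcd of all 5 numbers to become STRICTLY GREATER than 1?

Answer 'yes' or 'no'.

Current gcd = 1
gcd of all OTHER numbers (without N[1]=29): gcd([42, 78, 42, 12]) = 6
The new gcd after any change is gcd(6, new_value).
This can be at most 6.
Since 6 > old gcd 1, the gcd CAN increase (e.g., set N[1] = 6).

Answer: yes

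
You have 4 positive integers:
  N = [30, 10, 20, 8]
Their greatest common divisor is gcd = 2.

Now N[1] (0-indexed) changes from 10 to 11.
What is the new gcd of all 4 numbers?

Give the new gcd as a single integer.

Numbers: [30, 10, 20, 8], gcd = 2
Change: index 1, 10 -> 11
gcd of the OTHER numbers (without index 1): gcd([30, 20, 8]) = 2
New gcd = gcd(g_others, new_val) = gcd(2, 11) = 1

Answer: 1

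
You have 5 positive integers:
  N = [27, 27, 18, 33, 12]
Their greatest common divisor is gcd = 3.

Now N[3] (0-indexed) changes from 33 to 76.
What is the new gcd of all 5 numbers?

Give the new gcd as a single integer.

Answer: 1

Derivation:
Numbers: [27, 27, 18, 33, 12], gcd = 3
Change: index 3, 33 -> 76
gcd of the OTHER numbers (without index 3): gcd([27, 27, 18, 12]) = 3
New gcd = gcd(g_others, new_val) = gcd(3, 76) = 1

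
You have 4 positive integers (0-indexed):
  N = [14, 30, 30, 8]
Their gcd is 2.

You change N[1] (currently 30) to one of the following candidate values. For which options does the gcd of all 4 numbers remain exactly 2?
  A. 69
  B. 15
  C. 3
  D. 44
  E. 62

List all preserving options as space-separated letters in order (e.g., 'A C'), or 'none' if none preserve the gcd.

Old gcd = 2; gcd of others (without N[1]) = 2
New gcd for candidate v: gcd(2, v). Preserves old gcd iff gcd(2, v) = 2.
  Option A: v=69, gcd(2,69)=1 -> changes
  Option B: v=15, gcd(2,15)=1 -> changes
  Option C: v=3, gcd(2,3)=1 -> changes
  Option D: v=44, gcd(2,44)=2 -> preserves
  Option E: v=62, gcd(2,62)=2 -> preserves

Answer: D E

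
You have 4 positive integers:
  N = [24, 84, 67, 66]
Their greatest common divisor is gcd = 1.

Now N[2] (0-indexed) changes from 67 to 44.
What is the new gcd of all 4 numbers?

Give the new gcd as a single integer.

Numbers: [24, 84, 67, 66], gcd = 1
Change: index 2, 67 -> 44
gcd of the OTHER numbers (without index 2): gcd([24, 84, 66]) = 6
New gcd = gcd(g_others, new_val) = gcd(6, 44) = 2

Answer: 2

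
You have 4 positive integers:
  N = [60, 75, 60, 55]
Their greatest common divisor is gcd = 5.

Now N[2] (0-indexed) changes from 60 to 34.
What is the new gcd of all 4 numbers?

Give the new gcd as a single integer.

Numbers: [60, 75, 60, 55], gcd = 5
Change: index 2, 60 -> 34
gcd of the OTHER numbers (without index 2): gcd([60, 75, 55]) = 5
New gcd = gcd(g_others, new_val) = gcd(5, 34) = 1

Answer: 1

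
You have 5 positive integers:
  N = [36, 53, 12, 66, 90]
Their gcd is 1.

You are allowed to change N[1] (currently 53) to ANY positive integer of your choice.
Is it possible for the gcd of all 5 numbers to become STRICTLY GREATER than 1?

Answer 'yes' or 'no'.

Current gcd = 1
gcd of all OTHER numbers (without N[1]=53): gcd([36, 12, 66, 90]) = 6
The new gcd after any change is gcd(6, new_value).
This can be at most 6.
Since 6 > old gcd 1, the gcd CAN increase (e.g., set N[1] = 6).

Answer: yes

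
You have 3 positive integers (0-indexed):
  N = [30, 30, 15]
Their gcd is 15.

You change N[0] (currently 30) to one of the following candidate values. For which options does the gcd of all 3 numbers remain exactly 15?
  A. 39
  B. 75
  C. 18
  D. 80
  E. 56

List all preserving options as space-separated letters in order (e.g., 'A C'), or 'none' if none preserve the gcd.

Answer: B

Derivation:
Old gcd = 15; gcd of others (without N[0]) = 15
New gcd for candidate v: gcd(15, v). Preserves old gcd iff gcd(15, v) = 15.
  Option A: v=39, gcd(15,39)=3 -> changes
  Option B: v=75, gcd(15,75)=15 -> preserves
  Option C: v=18, gcd(15,18)=3 -> changes
  Option D: v=80, gcd(15,80)=5 -> changes
  Option E: v=56, gcd(15,56)=1 -> changes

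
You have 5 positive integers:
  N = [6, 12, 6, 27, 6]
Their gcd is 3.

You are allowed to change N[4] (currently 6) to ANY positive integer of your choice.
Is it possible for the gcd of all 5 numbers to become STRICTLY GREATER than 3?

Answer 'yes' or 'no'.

Answer: no

Derivation:
Current gcd = 3
gcd of all OTHER numbers (without N[4]=6): gcd([6, 12, 6, 27]) = 3
The new gcd after any change is gcd(3, new_value).
This can be at most 3.
Since 3 = old gcd 3, the gcd can only stay the same or decrease.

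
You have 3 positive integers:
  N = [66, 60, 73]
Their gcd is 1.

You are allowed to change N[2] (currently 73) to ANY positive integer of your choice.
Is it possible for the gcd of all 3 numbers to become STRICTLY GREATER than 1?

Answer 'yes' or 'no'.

Answer: yes

Derivation:
Current gcd = 1
gcd of all OTHER numbers (without N[2]=73): gcd([66, 60]) = 6
The new gcd after any change is gcd(6, new_value).
This can be at most 6.
Since 6 > old gcd 1, the gcd CAN increase (e.g., set N[2] = 6).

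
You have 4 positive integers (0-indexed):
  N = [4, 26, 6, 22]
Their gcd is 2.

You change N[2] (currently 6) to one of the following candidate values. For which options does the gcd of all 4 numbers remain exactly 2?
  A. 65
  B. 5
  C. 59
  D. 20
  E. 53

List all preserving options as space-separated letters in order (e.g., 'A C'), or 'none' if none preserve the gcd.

Answer: D

Derivation:
Old gcd = 2; gcd of others (without N[2]) = 2
New gcd for candidate v: gcd(2, v). Preserves old gcd iff gcd(2, v) = 2.
  Option A: v=65, gcd(2,65)=1 -> changes
  Option B: v=5, gcd(2,5)=1 -> changes
  Option C: v=59, gcd(2,59)=1 -> changes
  Option D: v=20, gcd(2,20)=2 -> preserves
  Option E: v=53, gcd(2,53)=1 -> changes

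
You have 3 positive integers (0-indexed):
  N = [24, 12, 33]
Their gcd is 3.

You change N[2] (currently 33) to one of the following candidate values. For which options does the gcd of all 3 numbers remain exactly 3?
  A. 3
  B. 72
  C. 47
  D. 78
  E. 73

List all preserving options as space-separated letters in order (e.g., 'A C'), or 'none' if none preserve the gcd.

Answer: A

Derivation:
Old gcd = 3; gcd of others (without N[2]) = 12
New gcd for candidate v: gcd(12, v). Preserves old gcd iff gcd(12, v) = 3.
  Option A: v=3, gcd(12,3)=3 -> preserves
  Option B: v=72, gcd(12,72)=12 -> changes
  Option C: v=47, gcd(12,47)=1 -> changes
  Option D: v=78, gcd(12,78)=6 -> changes
  Option E: v=73, gcd(12,73)=1 -> changes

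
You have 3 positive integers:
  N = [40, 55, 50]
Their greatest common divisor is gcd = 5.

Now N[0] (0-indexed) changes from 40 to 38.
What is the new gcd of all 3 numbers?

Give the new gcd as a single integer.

Answer: 1

Derivation:
Numbers: [40, 55, 50], gcd = 5
Change: index 0, 40 -> 38
gcd of the OTHER numbers (without index 0): gcd([55, 50]) = 5
New gcd = gcd(g_others, new_val) = gcd(5, 38) = 1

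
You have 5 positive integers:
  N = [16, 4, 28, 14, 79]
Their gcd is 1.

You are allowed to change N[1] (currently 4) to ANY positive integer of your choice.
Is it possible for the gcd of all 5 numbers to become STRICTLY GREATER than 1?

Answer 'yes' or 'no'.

Current gcd = 1
gcd of all OTHER numbers (without N[1]=4): gcd([16, 28, 14, 79]) = 1
The new gcd after any change is gcd(1, new_value).
This can be at most 1.
Since 1 = old gcd 1, the gcd can only stay the same or decrease.

Answer: no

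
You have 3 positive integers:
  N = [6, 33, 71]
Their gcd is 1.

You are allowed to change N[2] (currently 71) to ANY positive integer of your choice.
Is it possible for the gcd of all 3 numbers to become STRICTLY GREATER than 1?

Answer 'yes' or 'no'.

Current gcd = 1
gcd of all OTHER numbers (without N[2]=71): gcd([6, 33]) = 3
The new gcd after any change is gcd(3, new_value).
This can be at most 3.
Since 3 > old gcd 1, the gcd CAN increase (e.g., set N[2] = 3).

Answer: yes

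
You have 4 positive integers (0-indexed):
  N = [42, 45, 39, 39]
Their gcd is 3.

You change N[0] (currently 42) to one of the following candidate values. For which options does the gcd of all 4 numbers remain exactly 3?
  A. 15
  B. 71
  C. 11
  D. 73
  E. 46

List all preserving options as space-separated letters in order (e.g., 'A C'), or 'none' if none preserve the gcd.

Old gcd = 3; gcd of others (without N[0]) = 3
New gcd for candidate v: gcd(3, v). Preserves old gcd iff gcd(3, v) = 3.
  Option A: v=15, gcd(3,15)=3 -> preserves
  Option B: v=71, gcd(3,71)=1 -> changes
  Option C: v=11, gcd(3,11)=1 -> changes
  Option D: v=73, gcd(3,73)=1 -> changes
  Option E: v=46, gcd(3,46)=1 -> changes

Answer: A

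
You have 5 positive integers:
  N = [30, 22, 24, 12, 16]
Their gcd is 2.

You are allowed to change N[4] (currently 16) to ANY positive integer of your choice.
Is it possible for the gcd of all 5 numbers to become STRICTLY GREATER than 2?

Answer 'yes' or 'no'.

Current gcd = 2
gcd of all OTHER numbers (without N[4]=16): gcd([30, 22, 24, 12]) = 2
The new gcd after any change is gcd(2, new_value).
This can be at most 2.
Since 2 = old gcd 2, the gcd can only stay the same or decrease.

Answer: no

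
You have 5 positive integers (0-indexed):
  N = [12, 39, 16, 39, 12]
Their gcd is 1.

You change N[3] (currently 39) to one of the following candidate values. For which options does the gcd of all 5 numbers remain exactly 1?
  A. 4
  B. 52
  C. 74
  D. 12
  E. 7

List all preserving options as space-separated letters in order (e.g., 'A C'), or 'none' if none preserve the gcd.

Answer: A B C D E

Derivation:
Old gcd = 1; gcd of others (without N[3]) = 1
New gcd for candidate v: gcd(1, v). Preserves old gcd iff gcd(1, v) = 1.
  Option A: v=4, gcd(1,4)=1 -> preserves
  Option B: v=52, gcd(1,52)=1 -> preserves
  Option C: v=74, gcd(1,74)=1 -> preserves
  Option D: v=12, gcd(1,12)=1 -> preserves
  Option E: v=7, gcd(1,7)=1 -> preserves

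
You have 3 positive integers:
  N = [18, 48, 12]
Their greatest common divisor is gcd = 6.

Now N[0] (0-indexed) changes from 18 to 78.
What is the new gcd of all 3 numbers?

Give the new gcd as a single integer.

Numbers: [18, 48, 12], gcd = 6
Change: index 0, 18 -> 78
gcd of the OTHER numbers (without index 0): gcd([48, 12]) = 12
New gcd = gcd(g_others, new_val) = gcd(12, 78) = 6

Answer: 6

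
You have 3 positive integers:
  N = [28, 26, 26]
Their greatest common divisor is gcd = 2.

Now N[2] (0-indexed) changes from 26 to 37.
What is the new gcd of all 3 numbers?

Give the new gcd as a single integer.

Numbers: [28, 26, 26], gcd = 2
Change: index 2, 26 -> 37
gcd of the OTHER numbers (without index 2): gcd([28, 26]) = 2
New gcd = gcd(g_others, new_val) = gcd(2, 37) = 1

Answer: 1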